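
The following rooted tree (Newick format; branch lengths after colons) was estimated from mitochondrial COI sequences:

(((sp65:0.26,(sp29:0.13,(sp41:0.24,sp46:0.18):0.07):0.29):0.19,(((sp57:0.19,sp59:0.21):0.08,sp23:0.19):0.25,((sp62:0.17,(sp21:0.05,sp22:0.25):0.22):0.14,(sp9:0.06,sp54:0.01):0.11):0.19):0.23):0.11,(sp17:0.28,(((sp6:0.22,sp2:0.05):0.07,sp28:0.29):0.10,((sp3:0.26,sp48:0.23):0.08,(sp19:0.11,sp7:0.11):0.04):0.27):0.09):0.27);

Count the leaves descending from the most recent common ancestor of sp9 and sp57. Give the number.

The MRCA of sp9 and sp57 is the node subtending (((sp57,sp59),sp23),((sp62,(sp21,sp22)),(sp9,sp54))).
That clade contains 8 terminal taxa: sp21, sp22, sp23, sp54, sp57, sp59, sp62, sp9.

8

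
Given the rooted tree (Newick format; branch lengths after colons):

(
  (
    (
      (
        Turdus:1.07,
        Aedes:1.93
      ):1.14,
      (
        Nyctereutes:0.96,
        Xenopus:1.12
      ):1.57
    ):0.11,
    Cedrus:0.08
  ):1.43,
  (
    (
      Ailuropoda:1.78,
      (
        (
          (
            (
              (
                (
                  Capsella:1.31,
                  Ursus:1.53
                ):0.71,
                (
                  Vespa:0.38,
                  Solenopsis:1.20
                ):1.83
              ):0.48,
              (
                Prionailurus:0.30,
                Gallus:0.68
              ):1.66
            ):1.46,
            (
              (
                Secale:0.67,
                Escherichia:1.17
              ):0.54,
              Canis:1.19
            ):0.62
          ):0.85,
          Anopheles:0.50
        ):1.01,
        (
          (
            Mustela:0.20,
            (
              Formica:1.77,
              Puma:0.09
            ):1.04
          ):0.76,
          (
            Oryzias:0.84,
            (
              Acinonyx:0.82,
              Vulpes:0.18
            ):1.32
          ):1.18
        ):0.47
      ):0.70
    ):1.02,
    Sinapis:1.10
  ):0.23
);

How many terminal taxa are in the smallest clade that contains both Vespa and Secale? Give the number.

The MRCA of Vespa and Secale is the node subtending ((((Capsella,Ursus),(Vespa,Solenopsis)),(Prionailurus,Gallus)),((Secale,Escherichia),Canis)).
That clade contains 9 terminal taxa: Canis, Capsella, Escherichia, Gallus, Prionailurus, Secale, Solenopsis, Ursus, Vespa.

9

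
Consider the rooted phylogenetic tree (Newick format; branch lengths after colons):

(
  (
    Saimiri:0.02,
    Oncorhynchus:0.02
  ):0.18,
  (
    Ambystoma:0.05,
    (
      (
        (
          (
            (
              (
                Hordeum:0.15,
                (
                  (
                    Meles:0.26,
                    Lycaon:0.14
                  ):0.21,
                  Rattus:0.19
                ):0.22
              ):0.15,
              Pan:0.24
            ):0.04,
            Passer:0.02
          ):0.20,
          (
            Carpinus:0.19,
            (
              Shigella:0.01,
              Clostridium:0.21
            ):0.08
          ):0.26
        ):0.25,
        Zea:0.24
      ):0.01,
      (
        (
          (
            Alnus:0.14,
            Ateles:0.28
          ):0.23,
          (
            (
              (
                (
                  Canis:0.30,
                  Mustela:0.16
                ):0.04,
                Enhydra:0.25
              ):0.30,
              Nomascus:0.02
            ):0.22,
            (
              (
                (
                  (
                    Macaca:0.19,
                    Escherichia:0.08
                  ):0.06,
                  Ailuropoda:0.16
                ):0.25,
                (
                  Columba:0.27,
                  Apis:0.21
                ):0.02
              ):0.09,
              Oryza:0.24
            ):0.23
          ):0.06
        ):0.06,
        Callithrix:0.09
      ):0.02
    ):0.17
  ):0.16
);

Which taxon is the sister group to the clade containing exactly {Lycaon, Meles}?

Rattus

The clade containing exactly {Lycaon, Meles} attaches to the tree at the node subtending ((Meles,Lycaon),Rattus).
The other lineage descending from that same node — the sister group — is the single tip Rattus.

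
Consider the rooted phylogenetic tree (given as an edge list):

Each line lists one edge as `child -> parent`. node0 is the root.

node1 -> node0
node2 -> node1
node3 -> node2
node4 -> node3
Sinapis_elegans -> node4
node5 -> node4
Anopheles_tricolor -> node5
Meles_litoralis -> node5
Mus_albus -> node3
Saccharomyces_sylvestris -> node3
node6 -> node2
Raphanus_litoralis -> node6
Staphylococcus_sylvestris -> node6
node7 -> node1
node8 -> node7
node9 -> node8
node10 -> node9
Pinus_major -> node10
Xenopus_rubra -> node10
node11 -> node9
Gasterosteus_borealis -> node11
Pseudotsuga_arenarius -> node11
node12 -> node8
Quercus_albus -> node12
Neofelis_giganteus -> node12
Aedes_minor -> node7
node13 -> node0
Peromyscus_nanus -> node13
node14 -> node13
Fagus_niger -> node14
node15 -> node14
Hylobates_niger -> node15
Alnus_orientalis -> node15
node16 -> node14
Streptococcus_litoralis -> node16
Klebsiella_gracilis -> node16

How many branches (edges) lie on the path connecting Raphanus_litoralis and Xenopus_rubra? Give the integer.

8

The MRCA of Raphanus_litoralis and Xenopus_rubra is the node subtending ((((Sinapis_elegans,(Anopheles_tricolor,Meles_litoralis)),Mus_albus,Saccharomyces_sylvestris),(Raphanus_litoralis,Staphylococcus_sylvestris)),((((Pinus_major,Xenopus_rubra),(Gasterosteus_borealis,Pseudotsuga_arenarius)),(Quercus_albus,Neofelis_giganteus)),Aedes_minor)).
From Raphanus_litoralis up to that node: 3 branches. From Xenopus_rubra up to the same node: 5 branches. Total: 3 + 5 = 8.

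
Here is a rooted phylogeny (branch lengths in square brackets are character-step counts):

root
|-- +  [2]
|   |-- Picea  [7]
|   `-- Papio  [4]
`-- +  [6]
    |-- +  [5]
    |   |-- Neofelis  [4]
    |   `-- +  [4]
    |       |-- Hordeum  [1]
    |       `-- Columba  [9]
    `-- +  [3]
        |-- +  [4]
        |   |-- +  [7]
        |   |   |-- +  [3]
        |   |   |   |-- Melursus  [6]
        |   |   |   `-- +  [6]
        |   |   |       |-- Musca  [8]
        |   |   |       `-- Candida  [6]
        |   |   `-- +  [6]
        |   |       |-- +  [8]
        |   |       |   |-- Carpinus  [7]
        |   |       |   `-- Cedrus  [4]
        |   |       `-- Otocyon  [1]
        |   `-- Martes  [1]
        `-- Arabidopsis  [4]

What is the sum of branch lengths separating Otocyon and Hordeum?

The path runs Otocyon → … → MRCA → … → Hordeum; the MRCA is the node subtending ((Neofelis,(Hordeum,Columba)),((((Melursus,(Musca,Candida)),((Carpinus,Cedrus),Otocyon)),Martes),Arabidopsis)).
Branch lengths along that path: 1 + 6 + 7 + 4 + 3 + 5 + 4 + 1 = 31.

31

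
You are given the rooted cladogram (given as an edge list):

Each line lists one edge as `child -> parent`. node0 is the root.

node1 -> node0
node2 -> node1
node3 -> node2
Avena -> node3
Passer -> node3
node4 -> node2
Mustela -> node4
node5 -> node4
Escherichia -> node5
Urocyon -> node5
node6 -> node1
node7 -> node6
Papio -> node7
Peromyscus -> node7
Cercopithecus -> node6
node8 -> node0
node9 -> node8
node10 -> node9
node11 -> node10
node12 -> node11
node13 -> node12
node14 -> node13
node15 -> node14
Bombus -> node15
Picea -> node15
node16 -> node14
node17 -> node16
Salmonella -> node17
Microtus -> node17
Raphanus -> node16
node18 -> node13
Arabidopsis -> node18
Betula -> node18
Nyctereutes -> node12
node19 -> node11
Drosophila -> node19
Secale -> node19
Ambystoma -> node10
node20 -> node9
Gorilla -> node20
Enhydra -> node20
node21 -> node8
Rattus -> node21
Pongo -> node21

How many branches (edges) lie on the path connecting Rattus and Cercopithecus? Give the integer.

6

The MRCA of Rattus and Cercopithecus is the root of the tree.
From Rattus up to that node: 3 branches. From Cercopithecus up to the same node: 3 branches. Total: 3 + 3 = 6.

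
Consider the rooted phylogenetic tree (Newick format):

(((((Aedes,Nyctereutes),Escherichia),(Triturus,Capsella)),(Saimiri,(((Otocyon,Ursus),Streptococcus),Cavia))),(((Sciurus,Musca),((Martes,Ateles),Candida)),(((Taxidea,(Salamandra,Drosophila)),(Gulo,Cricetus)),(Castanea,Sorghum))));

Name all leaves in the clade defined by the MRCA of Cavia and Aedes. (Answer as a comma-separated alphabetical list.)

Aedes, Capsella, Cavia, Escherichia, Nyctereutes, Otocyon, Saimiri, Streptococcus, Triturus, Ursus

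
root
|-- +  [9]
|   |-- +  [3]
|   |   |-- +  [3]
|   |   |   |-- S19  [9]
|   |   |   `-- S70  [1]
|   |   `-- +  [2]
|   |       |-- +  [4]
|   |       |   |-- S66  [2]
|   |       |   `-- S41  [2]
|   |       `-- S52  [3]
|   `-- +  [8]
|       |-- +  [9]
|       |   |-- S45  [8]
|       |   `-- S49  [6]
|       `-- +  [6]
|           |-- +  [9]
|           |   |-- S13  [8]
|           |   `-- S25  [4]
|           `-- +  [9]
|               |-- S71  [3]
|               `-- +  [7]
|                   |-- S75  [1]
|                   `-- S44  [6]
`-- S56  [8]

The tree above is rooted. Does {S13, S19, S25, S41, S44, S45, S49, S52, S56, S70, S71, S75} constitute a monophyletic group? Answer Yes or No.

No

The MRCA of the listed taxa is the root, so the smallest clade containing them is the whole tree.
That clade also contains S66, which is not in the proposed group, so the group is not monophyletic.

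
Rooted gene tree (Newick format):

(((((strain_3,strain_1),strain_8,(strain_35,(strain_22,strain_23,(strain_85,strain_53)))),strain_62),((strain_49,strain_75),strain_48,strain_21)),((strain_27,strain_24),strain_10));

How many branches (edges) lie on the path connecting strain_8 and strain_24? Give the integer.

The MRCA of strain_8 and strain_24 is the root of the tree.
From strain_8 up to that node: 4 branches. From strain_24 up to the same node: 3 branches. Total: 4 + 3 = 7.

7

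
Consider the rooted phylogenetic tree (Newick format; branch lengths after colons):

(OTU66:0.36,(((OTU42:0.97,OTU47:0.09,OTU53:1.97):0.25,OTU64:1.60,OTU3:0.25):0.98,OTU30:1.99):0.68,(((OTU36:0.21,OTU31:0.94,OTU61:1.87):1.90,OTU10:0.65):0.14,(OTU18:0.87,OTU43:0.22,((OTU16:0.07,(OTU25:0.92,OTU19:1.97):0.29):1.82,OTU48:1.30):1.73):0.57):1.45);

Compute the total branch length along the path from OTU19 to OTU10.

7.17

The path runs OTU19 → … → MRCA → … → OTU10; the MRCA is the node subtending (((OTU36,OTU31,OTU61),OTU10),(OTU18,OTU43,((OTU16,(OTU25,OTU19)),OTU48))).
Branch lengths along that path: 1.97 + 0.29 + 1.82 + 1.73 + 0.57 + 0.14 + 0.65 = 7.17.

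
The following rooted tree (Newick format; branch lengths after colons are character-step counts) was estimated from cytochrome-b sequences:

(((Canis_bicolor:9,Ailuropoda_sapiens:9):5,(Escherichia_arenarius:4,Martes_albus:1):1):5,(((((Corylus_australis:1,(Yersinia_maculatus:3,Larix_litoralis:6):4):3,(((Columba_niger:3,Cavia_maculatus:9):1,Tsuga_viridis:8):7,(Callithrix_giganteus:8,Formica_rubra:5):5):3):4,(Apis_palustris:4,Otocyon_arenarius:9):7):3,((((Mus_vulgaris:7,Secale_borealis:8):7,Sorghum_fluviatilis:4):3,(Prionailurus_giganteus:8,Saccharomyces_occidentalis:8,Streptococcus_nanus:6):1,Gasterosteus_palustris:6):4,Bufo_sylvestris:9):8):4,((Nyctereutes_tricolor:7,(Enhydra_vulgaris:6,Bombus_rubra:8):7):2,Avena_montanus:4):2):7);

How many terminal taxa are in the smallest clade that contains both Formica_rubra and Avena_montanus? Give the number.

22

The MRCA of Formica_rubra and Avena_montanus is the node subtending (((((Corylus_australis,(Yersinia_maculatus,Larix_litoralis)),(((Columba_niger,Cavia_maculatus),Tsuga_viridis),(Callithrix_giganteus,Formica_rubra))),(Apis_palustris,Otocyon_arenarius)),((((Mus_vulgaris,Secale_borealis),Sorghum_fluviatilis),(Prionailurus_giganteus,Saccharomyces_occidentalis,Streptococcus_nanus),Gasterosteus_palustris),Bufo_sylvestris)),((Nyctereutes_tricolor,(Enhydra_vulgaris,Bombus_rubra)),Avena_montanus)).
That clade contains 22 terminal taxa: Apis_palustris, Avena_montanus, Bombus_rubra, Bufo_sylvestris, Callithrix_giganteus, Cavia_maculatus, Columba_niger, Corylus_australis, Enhydra_vulgaris, Formica_rubra, Gasterosteus_palustris, Larix_litoralis, Mus_vulgaris, Nyctereutes_tricolor, Otocyon_arenarius, Prionailurus_giganteus, Saccharomyces_occidentalis, Secale_borealis, Sorghum_fluviatilis, Streptococcus_nanus, Tsuga_viridis, Yersinia_maculatus.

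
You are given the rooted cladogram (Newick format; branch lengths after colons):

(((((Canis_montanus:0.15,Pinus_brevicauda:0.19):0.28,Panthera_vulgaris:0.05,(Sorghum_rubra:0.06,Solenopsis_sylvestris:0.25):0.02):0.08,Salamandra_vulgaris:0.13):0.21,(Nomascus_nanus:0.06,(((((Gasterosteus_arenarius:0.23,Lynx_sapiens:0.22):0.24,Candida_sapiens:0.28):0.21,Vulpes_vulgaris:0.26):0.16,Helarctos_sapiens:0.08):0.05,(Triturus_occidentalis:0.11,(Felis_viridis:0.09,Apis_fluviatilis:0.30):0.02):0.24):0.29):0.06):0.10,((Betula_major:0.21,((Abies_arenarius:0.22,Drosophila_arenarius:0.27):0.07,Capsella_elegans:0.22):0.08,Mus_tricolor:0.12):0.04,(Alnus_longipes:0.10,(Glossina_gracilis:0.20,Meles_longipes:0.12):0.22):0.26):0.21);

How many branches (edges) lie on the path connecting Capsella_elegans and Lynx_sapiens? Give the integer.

12

The MRCA of Capsella_elegans and Lynx_sapiens is the root of the tree.
From Capsella_elegans up to that node: 4 branches. From Lynx_sapiens up to the same node: 8 branches. Total: 4 + 8 = 12.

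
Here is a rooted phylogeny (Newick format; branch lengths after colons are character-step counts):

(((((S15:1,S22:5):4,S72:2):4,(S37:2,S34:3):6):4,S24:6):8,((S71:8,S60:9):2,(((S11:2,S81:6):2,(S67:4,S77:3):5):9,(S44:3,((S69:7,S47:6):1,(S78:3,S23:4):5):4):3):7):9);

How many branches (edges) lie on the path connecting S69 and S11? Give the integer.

The MRCA of S69 and S11 is the node subtending (((S11,S81),(S67,S77)),(S44,((S69,S47),(S78,S23)))).
From S69 up to that node: 4 branches. From S11 up to the same node: 3 branches. Total: 4 + 3 = 7.

7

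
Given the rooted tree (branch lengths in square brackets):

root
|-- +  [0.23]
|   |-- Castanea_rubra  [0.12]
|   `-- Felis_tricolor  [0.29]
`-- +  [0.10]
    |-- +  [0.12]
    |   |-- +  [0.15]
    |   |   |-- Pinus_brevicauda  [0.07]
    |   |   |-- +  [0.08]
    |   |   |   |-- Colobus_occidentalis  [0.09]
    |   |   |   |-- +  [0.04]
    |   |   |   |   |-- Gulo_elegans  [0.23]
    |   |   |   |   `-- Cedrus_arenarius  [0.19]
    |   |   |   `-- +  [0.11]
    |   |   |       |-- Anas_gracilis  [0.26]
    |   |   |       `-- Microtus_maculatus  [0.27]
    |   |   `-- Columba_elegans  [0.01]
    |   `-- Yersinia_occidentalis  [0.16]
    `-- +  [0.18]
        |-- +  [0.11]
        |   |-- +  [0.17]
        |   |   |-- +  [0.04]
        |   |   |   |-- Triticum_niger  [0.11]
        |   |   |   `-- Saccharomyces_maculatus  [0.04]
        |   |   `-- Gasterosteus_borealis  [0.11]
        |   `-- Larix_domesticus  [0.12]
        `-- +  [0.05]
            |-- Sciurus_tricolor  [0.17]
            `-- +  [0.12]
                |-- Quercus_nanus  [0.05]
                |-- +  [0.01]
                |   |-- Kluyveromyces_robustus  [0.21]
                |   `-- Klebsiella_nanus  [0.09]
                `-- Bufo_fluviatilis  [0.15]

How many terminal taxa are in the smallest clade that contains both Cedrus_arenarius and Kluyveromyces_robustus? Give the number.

The MRCA of Cedrus_arenarius and Kluyveromyces_robustus is the node subtending (((Pinus_brevicauda,(Colobus_occidentalis,(Gulo_elegans,Cedrus_arenarius),(Anas_gracilis,Microtus_maculatus)),Columba_elegans),Yersinia_occidentalis),((((Triticum_niger,Saccharomyces_maculatus),Gasterosteus_borealis),Larix_domesticus),(Sciurus_tricolor,(Quercus_nanus,(Kluyveromyces_robustus,Klebsiella_nanus),Bufo_fluviatilis)))).
That clade contains 17 terminal taxa: Anas_gracilis, Bufo_fluviatilis, Cedrus_arenarius, Colobus_occidentalis, Columba_elegans, Gasterosteus_borealis, Gulo_elegans, Klebsiella_nanus, Kluyveromyces_robustus, Larix_domesticus, Microtus_maculatus, Pinus_brevicauda, Quercus_nanus, Saccharomyces_maculatus, Sciurus_tricolor, Triticum_niger, Yersinia_occidentalis.

17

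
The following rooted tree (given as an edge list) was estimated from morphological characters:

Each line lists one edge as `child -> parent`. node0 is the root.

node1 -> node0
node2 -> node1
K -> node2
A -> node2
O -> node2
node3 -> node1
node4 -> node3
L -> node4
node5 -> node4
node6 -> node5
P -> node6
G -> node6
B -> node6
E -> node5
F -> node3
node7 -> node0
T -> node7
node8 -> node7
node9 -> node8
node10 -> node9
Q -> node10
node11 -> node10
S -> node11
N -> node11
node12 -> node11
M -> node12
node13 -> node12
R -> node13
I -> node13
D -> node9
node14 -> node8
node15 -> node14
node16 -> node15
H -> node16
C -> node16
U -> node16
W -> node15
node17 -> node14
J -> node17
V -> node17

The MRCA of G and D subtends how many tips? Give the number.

23

The MRCA of G and D is the root, so the clade is the entire tree.
That clade contains 23 terminal taxa: A, B, C, D, E, F, G, H, I, J, K, L, M, N, O, P, Q, R, S, T, U, V, W.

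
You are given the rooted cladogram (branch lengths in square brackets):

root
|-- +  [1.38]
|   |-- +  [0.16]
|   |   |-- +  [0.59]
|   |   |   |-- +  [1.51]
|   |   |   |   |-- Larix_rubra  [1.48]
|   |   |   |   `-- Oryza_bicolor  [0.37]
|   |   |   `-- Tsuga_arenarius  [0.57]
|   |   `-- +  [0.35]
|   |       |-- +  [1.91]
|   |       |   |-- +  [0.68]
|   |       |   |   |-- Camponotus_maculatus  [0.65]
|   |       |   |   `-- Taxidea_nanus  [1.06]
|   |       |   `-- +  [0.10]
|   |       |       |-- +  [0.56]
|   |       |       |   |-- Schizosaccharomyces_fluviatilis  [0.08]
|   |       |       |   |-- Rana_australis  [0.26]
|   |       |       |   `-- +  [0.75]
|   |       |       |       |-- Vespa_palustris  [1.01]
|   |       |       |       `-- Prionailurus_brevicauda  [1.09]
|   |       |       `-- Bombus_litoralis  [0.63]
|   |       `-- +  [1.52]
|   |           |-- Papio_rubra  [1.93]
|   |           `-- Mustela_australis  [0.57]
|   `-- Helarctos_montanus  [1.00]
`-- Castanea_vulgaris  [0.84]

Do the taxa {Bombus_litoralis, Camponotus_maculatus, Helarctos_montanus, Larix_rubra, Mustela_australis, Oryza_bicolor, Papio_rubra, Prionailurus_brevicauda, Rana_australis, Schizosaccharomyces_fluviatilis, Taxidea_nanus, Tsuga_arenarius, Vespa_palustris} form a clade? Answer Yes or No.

The most recent common ancestor of these taxa subtends ((((Larix_rubra,Oryza_bicolor),Tsuga_arenarius),(((Camponotus_maculatus,Taxidea_nanus),((Schizosaccharomyces_fluviatilis,Rana_australis,(Vespa_palustris,Prionailurus_brevicauda)),Bombus_litoralis)),(Papio_rubra,Mustela_australis))),Helarctos_montanus).
That clade has exactly 13 tips — every listed taxon and nothing else — so the group is monophyletic.

Yes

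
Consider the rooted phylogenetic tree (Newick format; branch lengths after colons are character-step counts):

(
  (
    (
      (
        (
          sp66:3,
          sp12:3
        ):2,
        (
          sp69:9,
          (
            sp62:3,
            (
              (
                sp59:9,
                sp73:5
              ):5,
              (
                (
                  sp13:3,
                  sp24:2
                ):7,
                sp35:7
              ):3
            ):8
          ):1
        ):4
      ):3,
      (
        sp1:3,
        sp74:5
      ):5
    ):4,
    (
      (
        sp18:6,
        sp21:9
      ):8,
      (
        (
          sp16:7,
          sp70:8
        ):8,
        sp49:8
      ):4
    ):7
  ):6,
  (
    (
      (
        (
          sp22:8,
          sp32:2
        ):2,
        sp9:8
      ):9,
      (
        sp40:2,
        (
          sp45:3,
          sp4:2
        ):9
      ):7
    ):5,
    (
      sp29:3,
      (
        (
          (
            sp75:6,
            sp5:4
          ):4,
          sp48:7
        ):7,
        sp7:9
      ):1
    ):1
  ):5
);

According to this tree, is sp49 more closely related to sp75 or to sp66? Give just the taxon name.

sp66

The MRCA of sp49 and sp66 subtends ((((sp66,sp12),(sp69,(sp62,((sp59,sp73),((sp13,sp24),sp35))))),(sp1,sp74)),((sp18,sp21),((sp16,sp70),sp49))) (16 taxa).
The MRCA of sp49 and sp75 is the root, subtending the entire tree (27 taxa).
The first is nested inside the second, so sp49 shares a more recent common ancestor with sp66.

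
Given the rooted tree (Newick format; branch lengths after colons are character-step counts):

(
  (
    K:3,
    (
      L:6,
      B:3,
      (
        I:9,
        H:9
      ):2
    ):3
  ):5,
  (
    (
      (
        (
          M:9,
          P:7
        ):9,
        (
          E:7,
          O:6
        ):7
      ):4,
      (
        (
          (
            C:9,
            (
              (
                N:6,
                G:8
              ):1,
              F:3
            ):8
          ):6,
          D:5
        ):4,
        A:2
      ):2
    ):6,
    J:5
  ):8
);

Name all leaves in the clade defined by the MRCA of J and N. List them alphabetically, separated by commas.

A, C, D, E, F, G, J, M, N, O, P

Tracing J: it sits inside ((((M,P),(E,O)),(((C,((N,G),F)),D),A)),J).
Tracing N: it sits inside (N,G).
The smallest clade enclosing both is ((((M,P),(E,O)),(((C,((N,G),F)),D),A)),J); the answer is its 11 terminal taxa in alphabetical order.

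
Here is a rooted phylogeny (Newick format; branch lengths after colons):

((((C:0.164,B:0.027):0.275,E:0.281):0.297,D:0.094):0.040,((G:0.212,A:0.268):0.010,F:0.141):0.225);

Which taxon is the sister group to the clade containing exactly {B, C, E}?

The clade containing exactly {B, C, E} attaches to the tree at the node subtending (((C,B),E),D).
The other lineage descending from that same node — the sister group — is the single tip D.

D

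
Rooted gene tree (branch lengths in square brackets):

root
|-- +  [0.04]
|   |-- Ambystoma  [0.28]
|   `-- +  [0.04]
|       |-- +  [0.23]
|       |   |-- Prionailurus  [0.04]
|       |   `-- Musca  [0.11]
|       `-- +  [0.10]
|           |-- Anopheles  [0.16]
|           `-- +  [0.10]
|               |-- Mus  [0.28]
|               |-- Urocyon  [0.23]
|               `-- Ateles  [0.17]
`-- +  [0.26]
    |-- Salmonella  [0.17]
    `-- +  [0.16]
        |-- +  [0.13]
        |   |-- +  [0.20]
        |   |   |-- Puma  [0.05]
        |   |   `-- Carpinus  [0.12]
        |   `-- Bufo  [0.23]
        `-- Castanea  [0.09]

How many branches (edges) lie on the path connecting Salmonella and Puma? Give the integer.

The MRCA of Salmonella and Puma is the node subtending (Salmonella,(((Puma,Carpinus),Bufo),Castanea)).
From Salmonella up to that node: 1 branch. From Puma up to the same node: 4 branches. Total: 1 + 4 = 5.

5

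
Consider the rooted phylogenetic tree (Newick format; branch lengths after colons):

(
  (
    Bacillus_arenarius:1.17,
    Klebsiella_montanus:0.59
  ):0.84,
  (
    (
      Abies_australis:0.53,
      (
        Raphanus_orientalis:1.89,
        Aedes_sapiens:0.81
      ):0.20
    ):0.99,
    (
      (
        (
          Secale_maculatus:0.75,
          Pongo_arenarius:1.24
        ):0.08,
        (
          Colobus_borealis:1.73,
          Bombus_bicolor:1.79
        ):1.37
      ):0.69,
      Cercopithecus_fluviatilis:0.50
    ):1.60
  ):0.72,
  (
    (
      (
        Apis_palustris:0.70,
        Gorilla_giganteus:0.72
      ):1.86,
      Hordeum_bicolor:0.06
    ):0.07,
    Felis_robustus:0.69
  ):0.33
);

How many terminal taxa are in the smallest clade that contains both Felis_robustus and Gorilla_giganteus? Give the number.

4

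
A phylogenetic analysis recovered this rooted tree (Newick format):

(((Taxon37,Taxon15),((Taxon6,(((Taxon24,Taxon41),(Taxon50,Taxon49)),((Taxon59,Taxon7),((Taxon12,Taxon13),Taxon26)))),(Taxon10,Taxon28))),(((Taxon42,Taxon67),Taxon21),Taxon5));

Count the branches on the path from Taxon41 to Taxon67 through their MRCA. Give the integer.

The MRCA of Taxon41 and Taxon67 is the root of the tree.
From Taxon41 up to that node: 7 branches. From Taxon67 up to the same node: 4 branches. Total: 7 + 4 = 11.

11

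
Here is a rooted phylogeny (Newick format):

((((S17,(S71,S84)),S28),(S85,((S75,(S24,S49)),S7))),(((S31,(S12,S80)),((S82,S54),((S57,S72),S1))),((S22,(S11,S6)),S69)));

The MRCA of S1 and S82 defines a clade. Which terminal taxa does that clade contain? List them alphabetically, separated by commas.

S1, S54, S57, S72, S82

Tracing S1: it sits inside ((S57,S72),S1).
Tracing S82: it sits inside (S82,S54).
The smallest clade enclosing both is ((S82,S54),((S57,S72),S1)); the answer is its 5 terminal taxa in alphabetical order.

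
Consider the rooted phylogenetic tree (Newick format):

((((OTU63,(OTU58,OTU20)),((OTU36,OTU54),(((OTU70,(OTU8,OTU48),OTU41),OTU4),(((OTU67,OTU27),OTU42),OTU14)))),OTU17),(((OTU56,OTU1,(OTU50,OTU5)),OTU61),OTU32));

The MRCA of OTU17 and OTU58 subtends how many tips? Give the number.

The MRCA of OTU17 and OTU58 is the node subtending (((OTU63,(OTU58,OTU20)),((OTU36,OTU54),(((OTU70,(OTU8,OTU48),OTU41),OTU4),(((OTU67,OTU27),OTU42),OTU14)))),OTU17).
That clade contains 15 terminal taxa: OTU14, OTU17, OTU20, OTU27, OTU36, OTU4, OTU41, OTU42, OTU48, OTU54, OTU58, OTU63, OTU67, OTU70, OTU8.

15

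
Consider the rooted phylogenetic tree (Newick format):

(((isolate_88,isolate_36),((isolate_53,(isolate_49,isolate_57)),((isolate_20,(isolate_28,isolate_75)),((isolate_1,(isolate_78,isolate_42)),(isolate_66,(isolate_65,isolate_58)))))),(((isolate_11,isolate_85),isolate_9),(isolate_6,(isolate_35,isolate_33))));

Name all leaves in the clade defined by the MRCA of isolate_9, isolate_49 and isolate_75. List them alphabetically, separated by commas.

Tracing isolate_9: it sits inside ((isolate_11,isolate_85),isolate_9).
Tracing isolate_49: it sits inside (isolate_49,isolate_57).
Tracing isolate_75: it sits inside (isolate_28,isolate_75).
The smallest clade enclosing all 3 is the whole tree (their MRCA is the root), so the answer is all 20 tips in alphabetical order.

isolate_1, isolate_11, isolate_20, isolate_28, isolate_33, isolate_35, isolate_36, isolate_42, isolate_49, isolate_53, isolate_57, isolate_58, isolate_6, isolate_65, isolate_66, isolate_75, isolate_78, isolate_85, isolate_88, isolate_9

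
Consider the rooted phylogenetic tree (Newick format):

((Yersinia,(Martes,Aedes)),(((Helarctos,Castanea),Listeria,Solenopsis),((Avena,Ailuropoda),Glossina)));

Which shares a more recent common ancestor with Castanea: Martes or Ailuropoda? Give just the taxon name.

The MRCA of Castanea and Ailuropoda subtends (((Helarctos,Castanea),Listeria,Solenopsis),((Avena,Ailuropoda),Glossina)) (7 taxa).
The MRCA of Castanea and Martes is the root, subtending the entire tree (10 taxa).
The first is nested inside the second, so Castanea shares a more recent common ancestor with Ailuropoda.

Ailuropoda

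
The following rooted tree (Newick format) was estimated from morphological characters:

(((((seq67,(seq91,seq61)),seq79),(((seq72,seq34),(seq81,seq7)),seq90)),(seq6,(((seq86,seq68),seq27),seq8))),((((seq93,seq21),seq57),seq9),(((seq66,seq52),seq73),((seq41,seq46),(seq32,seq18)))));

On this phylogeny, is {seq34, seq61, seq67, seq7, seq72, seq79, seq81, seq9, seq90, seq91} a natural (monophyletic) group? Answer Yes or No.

The MRCA of the listed taxa is the root, so the smallest clade containing them is the whole tree.
That clade also contains seq18, seq21, seq27, seq32, seq41, seq46, seq52, seq57, seq6, seq66, seq68, seq73, seq8, seq86, seq93, which are not in the proposed group, so the group is not monophyletic.

No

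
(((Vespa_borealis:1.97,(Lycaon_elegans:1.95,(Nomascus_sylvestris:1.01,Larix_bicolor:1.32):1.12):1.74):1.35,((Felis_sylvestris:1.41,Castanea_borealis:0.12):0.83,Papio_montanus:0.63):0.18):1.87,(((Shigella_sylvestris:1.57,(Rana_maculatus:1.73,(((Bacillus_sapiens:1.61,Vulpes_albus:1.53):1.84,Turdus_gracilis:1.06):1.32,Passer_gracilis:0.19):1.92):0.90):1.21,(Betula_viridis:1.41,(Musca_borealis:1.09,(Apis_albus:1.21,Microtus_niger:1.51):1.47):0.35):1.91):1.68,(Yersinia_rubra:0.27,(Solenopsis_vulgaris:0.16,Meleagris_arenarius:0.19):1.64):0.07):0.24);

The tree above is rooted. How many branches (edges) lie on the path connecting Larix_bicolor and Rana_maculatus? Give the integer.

10

The MRCA of Larix_bicolor and Rana_maculatus is the root of the tree.
From Larix_bicolor up to that node: 5 branches. From Rana_maculatus up to the same node: 5 branches. Total: 5 + 5 = 10.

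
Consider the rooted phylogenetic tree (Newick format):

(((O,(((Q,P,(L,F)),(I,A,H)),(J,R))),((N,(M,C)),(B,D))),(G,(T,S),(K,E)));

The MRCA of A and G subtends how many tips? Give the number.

20

The MRCA of A and G is the root, so the clade is the entire tree.
That clade contains 20 terminal taxa: A, B, C, D, E, F, G, H, I, J, K, L, M, N, O, P, Q, R, S, T.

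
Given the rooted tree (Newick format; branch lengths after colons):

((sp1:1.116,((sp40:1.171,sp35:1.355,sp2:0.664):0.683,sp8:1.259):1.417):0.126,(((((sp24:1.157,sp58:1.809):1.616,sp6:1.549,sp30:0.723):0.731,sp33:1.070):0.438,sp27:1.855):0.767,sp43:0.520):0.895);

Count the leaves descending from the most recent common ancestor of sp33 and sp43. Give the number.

7

The MRCA of sp33 and sp43 is the node subtending (((((sp24,sp58),sp6,sp30),sp33),sp27),sp43).
That clade contains 7 terminal taxa: sp24, sp27, sp30, sp33, sp43, sp58, sp6.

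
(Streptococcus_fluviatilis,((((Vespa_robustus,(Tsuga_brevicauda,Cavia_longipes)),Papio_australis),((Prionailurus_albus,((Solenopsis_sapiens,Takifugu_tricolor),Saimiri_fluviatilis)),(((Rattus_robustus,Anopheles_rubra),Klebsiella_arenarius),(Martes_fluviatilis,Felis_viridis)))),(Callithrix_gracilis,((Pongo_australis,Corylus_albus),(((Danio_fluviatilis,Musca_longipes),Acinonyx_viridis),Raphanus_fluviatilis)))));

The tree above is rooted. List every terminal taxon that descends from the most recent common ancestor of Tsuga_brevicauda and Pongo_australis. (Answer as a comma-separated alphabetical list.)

Tracing Tsuga_brevicauda: it sits inside (Tsuga_brevicauda,Cavia_longipes).
Tracing Pongo_australis: it sits inside (Pongo_australis,Corylus_albus).
The smallest clade enclosing both is ((((Vespa_robustus,(Tsuga_brevicauda,Cavia_longipes)),Papio_australis),((Prionailurus_albus,((Solenopsis_sapiens,Takifugu_tricolor),Saimiri_fluviatilis)),(((Rattus_robustus,Anopheles_rubra),Klebsiella_arenarius),(Martes_fluviatilis,Felis_viridis)))),(Callithrix_gracilis,((Pongo_australis,Corylus_albus),(((Danio_fluviatilis,Musca_longipes),Acinonyx_viridis),Raphanus_fluviatilis)))); the answer is its 20 terminal taxa in alphabetical order.

Acinonyx_viridis, Anopheles_rubra, Callithrix_gracilis, Cavia_longipes, Corylus_albus, Danio_fluviatilis, Felis_viridis, Klebsiella_arenarius, Martes_fluviatilis, Musca_longipes, Papio_australis, Pongo_australis, Prionailurus_albus, Raphanus_fluviatilis, Rattus_robustus, Saimiri_fluviatilis, Solenopsis_sapiens, Takifugu_tricolor, Tsuga_brevicauda, Vespa_robustus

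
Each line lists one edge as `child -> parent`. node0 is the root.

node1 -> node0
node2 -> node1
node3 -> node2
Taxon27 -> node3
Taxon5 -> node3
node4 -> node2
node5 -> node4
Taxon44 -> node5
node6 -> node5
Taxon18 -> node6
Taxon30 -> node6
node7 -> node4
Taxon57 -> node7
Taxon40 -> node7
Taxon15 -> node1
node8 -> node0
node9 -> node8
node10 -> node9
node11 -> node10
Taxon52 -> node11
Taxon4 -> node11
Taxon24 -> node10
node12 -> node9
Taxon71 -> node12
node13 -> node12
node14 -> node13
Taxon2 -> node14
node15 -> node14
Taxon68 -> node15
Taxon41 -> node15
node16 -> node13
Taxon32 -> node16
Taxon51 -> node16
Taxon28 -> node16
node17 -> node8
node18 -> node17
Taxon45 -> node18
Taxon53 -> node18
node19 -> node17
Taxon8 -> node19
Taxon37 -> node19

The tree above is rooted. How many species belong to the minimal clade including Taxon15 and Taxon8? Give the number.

22

The MRCA of Taxon15 and Taxon8 is the root, so the clade is the entire tree.
That clade contains 22 terminal taxa: Taxon15, Taxon18, Taxon2, Taxon24, Taxon27, Taxon28, Taxon30, Taxon32, Taxon37, Taxon4, Taxon40, Taxon41, Taxon44, Taxon45, Taxon5, Taxon51, Taxon52, Taxon53, Taxon57, Taxon68, Taxon71, Taxon8.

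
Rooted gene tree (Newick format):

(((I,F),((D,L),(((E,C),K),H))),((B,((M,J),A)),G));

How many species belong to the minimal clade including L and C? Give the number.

6

The MRCA of L and C is the node subtending ((D,L),(((E,C),K),H)).
That clade contains 6 terminal taxa: C, D, E, H, K, L.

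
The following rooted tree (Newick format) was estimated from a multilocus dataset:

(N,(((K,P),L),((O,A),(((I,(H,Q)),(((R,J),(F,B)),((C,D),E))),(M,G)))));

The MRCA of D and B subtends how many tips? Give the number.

7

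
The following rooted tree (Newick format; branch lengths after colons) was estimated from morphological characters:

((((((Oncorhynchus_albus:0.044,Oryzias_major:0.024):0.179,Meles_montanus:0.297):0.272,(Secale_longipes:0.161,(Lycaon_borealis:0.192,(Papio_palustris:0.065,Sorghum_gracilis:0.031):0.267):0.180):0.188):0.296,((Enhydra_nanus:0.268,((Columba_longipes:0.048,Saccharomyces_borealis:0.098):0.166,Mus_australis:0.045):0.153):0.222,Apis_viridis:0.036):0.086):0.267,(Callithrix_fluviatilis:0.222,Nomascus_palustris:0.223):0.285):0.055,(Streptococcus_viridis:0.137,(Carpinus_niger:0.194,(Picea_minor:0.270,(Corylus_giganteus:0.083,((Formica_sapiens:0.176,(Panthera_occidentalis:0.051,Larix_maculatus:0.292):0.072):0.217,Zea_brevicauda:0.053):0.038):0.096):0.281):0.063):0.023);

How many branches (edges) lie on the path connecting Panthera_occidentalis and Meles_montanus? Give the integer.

13

The MRCA of Panthera_occidentalis and Meles_montanus is the root of the tree.
From Panthera_occidentalis up to that node: 8 branches. From Meles_montanus up to the same node: 5 branches. Total: 8 + 5 = 13.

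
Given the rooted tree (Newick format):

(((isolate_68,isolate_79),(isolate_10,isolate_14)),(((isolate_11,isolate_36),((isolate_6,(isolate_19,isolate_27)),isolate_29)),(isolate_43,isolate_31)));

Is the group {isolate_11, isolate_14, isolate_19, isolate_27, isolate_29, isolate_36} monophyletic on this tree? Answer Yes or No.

The MRCA of the listed taxa is the root, so the smallest clade containing them is the whole tree.
That clade also contains isolate_10, isolate_31, isolate_43, isolate_6, isolate_68, isolate_79, which are not in the proposed group, so the group is not monophyletic.

No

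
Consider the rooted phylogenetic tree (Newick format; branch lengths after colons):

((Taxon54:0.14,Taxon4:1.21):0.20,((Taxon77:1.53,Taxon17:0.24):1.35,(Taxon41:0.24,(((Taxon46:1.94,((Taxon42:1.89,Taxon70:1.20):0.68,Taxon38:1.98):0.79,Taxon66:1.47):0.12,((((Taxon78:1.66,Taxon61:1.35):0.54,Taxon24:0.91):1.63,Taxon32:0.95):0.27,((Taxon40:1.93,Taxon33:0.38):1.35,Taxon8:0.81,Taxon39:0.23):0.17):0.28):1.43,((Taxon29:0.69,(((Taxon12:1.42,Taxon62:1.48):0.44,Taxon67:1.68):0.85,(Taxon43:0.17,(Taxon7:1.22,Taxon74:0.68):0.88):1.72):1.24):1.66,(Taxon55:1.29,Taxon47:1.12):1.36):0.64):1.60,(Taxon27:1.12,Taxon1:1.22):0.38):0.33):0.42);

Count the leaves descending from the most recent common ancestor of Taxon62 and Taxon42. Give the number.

The MRCA of Taxon62 and Taxon42 is the node subtending (((Taxon46,((Taxon42,Taxon70),Taxon38),Taxon66),((((Taxon78,Taxon61),Taxon24),Taxon32),((Taxon40,Taxon33),Taxon8,Taxon39))),((Taxon29,(((Taxon12,Taxon62),Taxon67),(Taxon43,(Taxon7,Taxon74)))),(Taxon55,Taxon47))).
That clade contains 22 terminal taxa: Taxon12, Taxon24, Taxon29, Taxon32, Taxon33, Taxon38, Taxon39, Taxon40, Taxon42, Taxon43, Taxon46, Taxon47, Taxon55, Taxon61, Taxon62, Taxon66, Taxon67, Taxon7, Taxon70, Taxon74, Taxon78, Taxon8.

22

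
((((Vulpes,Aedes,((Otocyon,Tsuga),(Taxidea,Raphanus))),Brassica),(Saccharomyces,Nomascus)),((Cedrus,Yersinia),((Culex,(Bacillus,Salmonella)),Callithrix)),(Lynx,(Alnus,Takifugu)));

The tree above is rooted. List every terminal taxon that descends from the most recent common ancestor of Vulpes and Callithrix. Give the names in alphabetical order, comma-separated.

Tracing Vulpes: it sits inside (Vulpes,Aedes,((Otocyon,Tsuga),(Taxidea,Raphanus))).
Tracing Callithrix: it sits inside ((Culex,(Bacillus,Salmonella)),Callithrix).
The smallest clade enclosing both is the whole tree (their MRCA is the root), so the answer is all 18 tips in alphabetical order.

Aedes, Alnus, Bacillus, Brassica, Callithrix, Cedrus, Culex, Lynx, Nomascus, Otocyon, Raphanus, Saccharomyces, Salmonella, Takifugu, Taxidea, Tsuga, Vulpes, Yersinia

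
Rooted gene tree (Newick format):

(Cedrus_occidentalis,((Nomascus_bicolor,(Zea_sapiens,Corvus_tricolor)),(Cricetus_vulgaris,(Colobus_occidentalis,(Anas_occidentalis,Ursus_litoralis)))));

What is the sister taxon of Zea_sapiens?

Corvus_tricolor

Zea_sapiens attaches to the tree at the node subtending (Zea_sapiens,Corvus_tricolor).
The other lineage descending from that same node — the sister group — is the single tip Corvus_tricolor.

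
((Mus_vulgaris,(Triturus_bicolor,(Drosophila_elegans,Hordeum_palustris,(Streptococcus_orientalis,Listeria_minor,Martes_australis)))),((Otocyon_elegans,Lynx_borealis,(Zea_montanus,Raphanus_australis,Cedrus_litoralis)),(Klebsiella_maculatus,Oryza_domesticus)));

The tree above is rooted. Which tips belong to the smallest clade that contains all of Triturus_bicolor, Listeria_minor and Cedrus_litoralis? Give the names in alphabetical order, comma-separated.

Cedrus_litoralis, Drosophila_elegans, Hordeum_palustris, Klebsiella_maculatus, Listeria_minor, Lynx_borealis, Martes_australis, Mus_vulgaris, Oryza_domesticus, Otocyon_elegans, Raphanus_australis, Streptococcus_orientalis, Triturus_bicolor, Zea_montanus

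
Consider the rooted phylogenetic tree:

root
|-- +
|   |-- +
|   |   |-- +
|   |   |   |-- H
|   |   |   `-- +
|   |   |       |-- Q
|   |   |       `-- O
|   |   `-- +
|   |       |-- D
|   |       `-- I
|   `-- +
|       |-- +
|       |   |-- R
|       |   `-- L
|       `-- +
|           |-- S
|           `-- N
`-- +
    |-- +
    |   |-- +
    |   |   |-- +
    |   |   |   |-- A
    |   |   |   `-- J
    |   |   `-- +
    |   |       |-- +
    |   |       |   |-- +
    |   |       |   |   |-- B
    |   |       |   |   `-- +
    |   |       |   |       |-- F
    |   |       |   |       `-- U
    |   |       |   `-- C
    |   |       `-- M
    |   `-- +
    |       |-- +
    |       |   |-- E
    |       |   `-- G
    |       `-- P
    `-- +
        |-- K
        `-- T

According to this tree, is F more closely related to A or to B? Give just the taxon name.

The MRCA of F and B subtends (B,(F,U)) (3 taxa).
The MRCA of F and A subtends ((A,J),(((B,(F,U)),C),M)) (7 taxa).
The first is nested inside the second, so F shares a more recent common ancestor with B.

B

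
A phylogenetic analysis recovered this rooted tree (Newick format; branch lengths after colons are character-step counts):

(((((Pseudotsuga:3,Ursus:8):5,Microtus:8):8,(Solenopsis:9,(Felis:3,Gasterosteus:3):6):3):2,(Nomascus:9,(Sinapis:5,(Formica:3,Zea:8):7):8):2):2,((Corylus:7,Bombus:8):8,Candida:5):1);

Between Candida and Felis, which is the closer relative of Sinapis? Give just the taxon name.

Felis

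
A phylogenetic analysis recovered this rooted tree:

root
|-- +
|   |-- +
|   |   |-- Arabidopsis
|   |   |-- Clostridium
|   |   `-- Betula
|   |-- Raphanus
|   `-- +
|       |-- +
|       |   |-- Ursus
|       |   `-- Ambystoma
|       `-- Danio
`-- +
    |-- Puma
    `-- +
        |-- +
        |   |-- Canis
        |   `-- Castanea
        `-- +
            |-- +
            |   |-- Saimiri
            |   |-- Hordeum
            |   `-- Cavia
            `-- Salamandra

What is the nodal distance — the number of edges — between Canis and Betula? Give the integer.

The MRCA of Canis and Betula is the root of the tree.
From Canis up to that node: 4 branches. From Betula up to the same node: 3 branches. Total: 4 + 3 = 7.

7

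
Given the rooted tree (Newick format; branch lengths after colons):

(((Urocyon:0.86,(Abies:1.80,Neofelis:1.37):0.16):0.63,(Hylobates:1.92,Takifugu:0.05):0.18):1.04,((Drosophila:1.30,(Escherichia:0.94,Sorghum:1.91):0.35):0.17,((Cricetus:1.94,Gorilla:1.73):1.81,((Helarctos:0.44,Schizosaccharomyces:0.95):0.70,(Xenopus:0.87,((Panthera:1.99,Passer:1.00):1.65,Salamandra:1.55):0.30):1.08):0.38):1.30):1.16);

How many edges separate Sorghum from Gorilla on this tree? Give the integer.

6

The MRCA of Sorghum and Gorilla is the node subtending ((Drosophila,(Escherichia,Sorghum)),((Cricetus,Gorilla),((Helarctos,Schizosaccharomyces),(Xenopus,((Panthera,Passer),Salamandra))))).
From Sorghum up to that node: 3 branches. From Gorilla up to the same node: 3 branches. Total: 3 + 3 = 6.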